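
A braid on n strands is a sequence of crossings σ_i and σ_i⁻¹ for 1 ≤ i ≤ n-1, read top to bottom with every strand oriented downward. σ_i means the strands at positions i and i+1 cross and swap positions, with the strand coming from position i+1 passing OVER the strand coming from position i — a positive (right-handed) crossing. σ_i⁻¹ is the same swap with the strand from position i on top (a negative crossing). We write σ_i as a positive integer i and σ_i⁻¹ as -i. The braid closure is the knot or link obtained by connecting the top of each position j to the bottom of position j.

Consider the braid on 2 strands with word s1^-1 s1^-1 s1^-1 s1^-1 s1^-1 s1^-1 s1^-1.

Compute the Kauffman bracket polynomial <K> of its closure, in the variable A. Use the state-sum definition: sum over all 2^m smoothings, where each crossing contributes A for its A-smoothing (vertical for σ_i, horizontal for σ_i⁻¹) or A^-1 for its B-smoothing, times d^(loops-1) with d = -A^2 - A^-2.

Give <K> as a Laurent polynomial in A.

A^19 - A^15 + A^11 - A^7 + A^3 - A^-1 - A^-9

Derivation:
Braid: s1^-1 s1^-1 s1^-1 s1^-1 s1^-1 s1^-1 s1^-1 on 2 strands, 7 crossings.
Writhe w = (#positive) - (#negative) = 0 - 7 = -7.
Computing the Kauffman bracket via state sum. There are 2^7 = 128 states.
Smooth each crossing (0=||, 1=⌣⌢); contribution A^(Σ sign_k(1-2s_k)) * d^(L-1).
Tabulate the states by total A-exponent and number of loops L (A-exp: L × count):
  A^7: L=7 ×1
  A^5: L=6 ×7
  A^3: L=5 ×21
  A^1: L=4 ×35
  A^-1: L=3 ×35
  A^-3: L=2 ×21
  A^-5: L=1 ×7
  A^-7: L=2 ×1
Each group contributes A^e * Σ count * d^(L-1):
Powers of d = -A^2 - A^-2: d^2 = A^4 + 2 + A^-4; d^3 = -A^6 - 3*A^2 - 3*A^-2 - A^-6; d^4 = A^8 + 4*A^4 + 6 + 4*A^-4 + A^-8; d^5 = -A^10 - 5*A^6 - 10*A^2 - 10*A^-2 - 5*A^-6 - A^-10; d^6 = A^12 + 6*A^8 + 15*A^4 + 20 + 15*A^-4 + 6*A^-8 + A^-12.
  A^7 * (d^6) = A^19 + 6*A^15 + 15*A^11 + 20*A^7 + 15*A^3 + 6*A^-1 + A^-5
  A^5 * (7*d^5) = -7*A^15 - 35*A^11 - 70*A^7 - 70*A^3 - 35*A^-1 - 7*A^-5
  A^3 * (21*d^4) = 21*A^11 + 84*A^7 + 126*A^3 + 84*A^-1 + 21*A^-5
  A^1 * (35*d^3) = -35*A^7 - 105*A^3 - 105*A^-1 - 35*A^-5
  A^-1 * (35*d^2) = 35*A^3 + 70*A^-1 + 35*A^-5
  A^-3 * (21*d) = -21*A^-1 - 21*A^-5
  A^-5 * (7) = 7*A^-5
  A^-7 * (d) = -A^-5 - A^-9
Summing the groups: <K> = A^19 - A^15 + A^11 - A^7 + A^3 - A^-1 - A^-9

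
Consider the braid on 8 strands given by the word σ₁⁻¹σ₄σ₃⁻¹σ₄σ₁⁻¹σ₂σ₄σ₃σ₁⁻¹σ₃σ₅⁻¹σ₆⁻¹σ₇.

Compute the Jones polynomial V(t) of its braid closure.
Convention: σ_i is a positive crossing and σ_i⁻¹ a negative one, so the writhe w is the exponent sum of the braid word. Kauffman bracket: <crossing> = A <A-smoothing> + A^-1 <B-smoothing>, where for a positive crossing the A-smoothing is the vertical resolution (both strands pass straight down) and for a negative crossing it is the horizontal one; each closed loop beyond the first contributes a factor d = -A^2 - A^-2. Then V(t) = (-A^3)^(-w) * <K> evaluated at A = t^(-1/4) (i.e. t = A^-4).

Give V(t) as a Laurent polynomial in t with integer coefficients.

-t^5 + t^4 - 2*t^3 + 4*t^2 - 3*t + 4 - 3*t^-1 + 2*t^-2 - t^-3

Derivation:
The presented braid s1^-1 s4 s3^-1 s4 s1^-1 s2 s4 s3 s1^-1 s3 s5^-1 s6^-1 s7 on 8 strands reduces by inverse Markov moves (closure unchanged at each step):
  Destabilize: the word has the form β·s7 where s7 occurs only as the final letter (β ∈ B_7); drop it and the last strand → 7 strands.
  Destabilize: the word has the form β·s6^-1 where s6^-1 occurs only as the final letter (β ∈ B_6); drop it and the last strand → 6 strands.
  Destabilize: the word has the form β·s5^-1 where s5^-1 occurs only as the final letter (β ∈ B_5); drop it and the last strand → 5 strands.
Reduced to β = s1^-1 s4 s3^-1 s4 s1^-1 s2 s4 s3 s1^-1 s3 on 5 strands, 10 crossings.
Compute on β:
Braid: s1^-1 s4 s3^-1 s4 s1^-1 s2 s4 s3 s1^-1 s3 on 5 strands, 10 crossings.
Writhe w = (#positive) - (#negative) = 6 - 4 = 2.
Enumerate smoothing states for the bracket polynomial. There are 2^10 = 1024 states.
For each crossing: s=0 is the vertical smoothing, s=1 horizontal. Crossing k contributes A^(sign_k * (1 - 2*s_k)); loop factor d = -A^2 - A^-2.
Tabulate the states by total A-exponent and number of loops L (A-exp: L × count):
  A^10: L=5 ×1
  A^8: L=4 ×7, L=6 ×3
  A^6: L=3 ×18, L=5 ×26, L=7 ×1
  A^4: L=2 ×21, L=4 ×85, L=6 ×14
  A^2: L=1 ×9, L=3 ×137, L=5 ×62, L=7 ×2
  A^0: L=2 ×105, L=4 ×132, L=6 ×15
  A^-2: L=1 ×30, L=3 ×132, L=5 ×47, L=7 ×1
  A^-4: L=2 ×49, L=4 ×65, L=6 ×6
  A^-6: L=3 ×31, L=5 ×14
  A^-8: L=4 ×9, L=6 ×1
  A^-10: L=5 ×1
Each group contributes A^e * Σ count * d^(L-1):
Powers of d = -A^2 - A^-2: d^2 = A^4 + 2 + A^-4; d^3 = -A^6 - 3*A^2 - 3*A^-2 - A^-6; d^4 = A^8 + 4*A^4 + 6 + 4*A^-4 + A^-8; d^5 = -A^10 - 5*A^6 - 10*A^2 - 10*A^-2 - 5*A^-6 - A^-10; d^6 = A^12 + 6*A^8 + 15*A^4 + 20 + 15*A^-4 + 6*A^-8 + A^-12.
  A^10 * (d^4) = A^18 + 4*A^14 + 6*A^10 + 4*A^6 + A^2
  A^8 * (7*d^3 + 3*d^5) = -3*A^18 - 22*A^14 - 51*A^10 - 51*A^6 - 22*A^2 - 3*A^-2
  A^6 * (18*d^2 + 26*d^4 + d^6) = A^18 + 32*A^14 + 137*A^10 + 212*A^6 + 137*A^2 + 32*A^-2 + A^-6
  A^4 * (21*d + 85*d^3 + 14*d^5) = -14*A^14 - 155*A^10 - 416*A^6 - 416*A^2 - 155*A^-2 - 14*A^-6
  A^2 * (9 + 137*d^2 + 62*d^4 + 2*d^6) = 2*A^14 + 74*A^10 + 415*A^6 + 695*A^2 + 415*A^-2 + 74*A^-6 + 2*A^-10
  A^0 * (105*d + 132*d^3 + 15*d^5) = -15*A^10 - 207*A^6 - 651*A^2 - 651*A^-2 - 207*A^-6 - 15*A^-10
  A^-2 * (30 + 132*d^2 + 47*d^4 + d^6) = A^10 + 53*A^6 + 335*A^2 + 596*A^-2 + 335*A^-6 + 53*A^-10 + A^-14
  A^-4 * (49*d + 65*d^3 + 6*d^5) = -6*A^6 - 95*A^2 - 304*A^-2 - 304*A^-6 - 95*A^-10 - 6*A^-14
  A^-6 * (31*d^2 + 14*d^4) = 14*A^2 + 87*A^-2 + 146*A^-6 + 87*A^-10 + 14*A^-14
  A^-8 * (9*d^3 + d^5) = -A^2 - 14*A^-2 - 37*A^-6 - 37*A^-10 - 14*A^-14 - A^-18
  A^-10 * (d^4) = A^-2 + 4*A^-6 + 6*A^-10 + 4*A^-14 + A^-18
Summing the groups: <K> = -A^18 + 2*A^14 - 3*A^10 + 4*A^6 - 3*A^2 + 4*A^-2 - 2*A^-6 + A^-10 - A^-14
Normalise by the writhe: (-A^3)^(-w) = (-A^3)^(-2) = A^-6, so f(A) = A^-6 * <K> = -A^12 + 2*A^8 - 3*A^4 + 4 - 3*A^-4 + 4*A^-8 - 2*A^-12 + A^-16 - A^-20.
Substitute A = t^(-1/4), i.e. A^e → t^(-e/4): V(t) = -t^5 + t^4 - 2*t^3 + 4*t^2 - 3*t + 4 - 3*t^-1 + 2*t^-2 - t^-3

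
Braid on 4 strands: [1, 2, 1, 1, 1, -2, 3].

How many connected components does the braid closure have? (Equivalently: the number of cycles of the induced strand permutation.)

Track the strand permutation on 4 strands, starting from identity.
  step 1: s1 swaps positions 1,2 -> [2 1 3 4]
  step 2: s2 swaps positions 2,3 -> [2 3 1 4]
  step 3: s1 swaps positions 1,2 -> [3 2 1 4]
  step 4: s1 swaps positions 1,2 -> [2 3 1 4]
  step 5: s1 swaps positions 1,2 -> [3 2 1 4]
  step 6: s2^-1 swaps positions 2,3 -> [3 1 2 4]
  step 7: s3 swaps positions 3,4 -> [3 1 4 2]
Final permutation (position -> original strand): [3 1 4 2]
Closure components = cycle count of this permutation = 1.

Answer: 1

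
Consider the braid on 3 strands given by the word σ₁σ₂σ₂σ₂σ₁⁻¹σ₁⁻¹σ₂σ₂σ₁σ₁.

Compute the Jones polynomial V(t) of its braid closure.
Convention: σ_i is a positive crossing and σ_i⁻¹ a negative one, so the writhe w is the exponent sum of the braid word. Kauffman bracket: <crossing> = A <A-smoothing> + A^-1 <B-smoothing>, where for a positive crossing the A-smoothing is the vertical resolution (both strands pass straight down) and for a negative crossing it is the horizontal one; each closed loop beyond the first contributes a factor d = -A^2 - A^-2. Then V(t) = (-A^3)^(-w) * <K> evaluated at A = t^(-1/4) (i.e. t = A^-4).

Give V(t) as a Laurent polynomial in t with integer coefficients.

Braid: s1 s2 s2 s2 s1^-1 s1^-1 s2 s2 s1 s1 on 3 strands, 10 crossings.
Writhe w = (#positive) - (#negative) = 8 - 2 = 6.
Computing the Kauffman bracket via state sum. There are 2^10 = 1024 states.
For each crossing: s=0 is the vertical smoothing, s=1 horizontal. Crossing k contributes A^(sign_k * (1 - 2*s_k)); loop factor d = -A^2 - A^-2.
Tabulate the states by total A-exponent and number of loops L (A-exp: L × count):
  A^10: L=3 ×1
  A^8: L=2 ×7, L=4 ×3
  A^6: L=1 ×10, L=3 ×32, L=5 ×3
  A^4: L=2 ×76, L=4 ×43, L=6 ×1
  A^2: L=1 ×51, L=3 ×132, L=5 ×27
  A^0: L=2 ×135, L=4 ×109, L=6 ×8
  A^-2: L=3 ×161, L=5 ×48, L=7 ×1
  A^-4: L=4 ×109, L=6 ×11
  A^-6: L=5 ×44, L=7 ×1
  A^-8: L=6 ×10
  A^-10: L=7 ×1
Each group contributes A^e * Σ count * d^(L-1):
Powers of d = -A^2 - A^-2: d^2 = A^4 + 2 + A^-4; d^3 = -A^6 - 3*A^2 - 3*A^-2 - A^-6; d^4 = A^8 + 4*A^4 + 6 + 4*A^-4 + A^-8; d^5 = -A^10 - 5*A^6 - 10*A^2 - 10*A^-2 - 5*A^-6 - A^-10; d^6 = A^12 + 6*A^8 + 15*A^4 + 20 + 15*A^-4 + 6*A^-8 + A^-12.
  A^10 * (d^2) = A^14 + 2*A^10 + A^6
  A^8 * (7*d + 3*d^3) = -3*A^14 - 16*A^10 - 16*A^6 - 3*A^2
  A^6 * (10 + 32*d^2 + 3*d^4) = 3*A^14 + 44*A^10 + 92*A^6 + 44*A^2 + 3*A^-2
  A^4 * (76*d + 43*d^3 + d^5) = -A^14 - 48*A^10 - 215*A^6 - 215*A^2 - 48*A^-2 - A^-6
  A^2 * (51 + 132*d^2 + 27*d^4) = 27*A^10 + 240*A^6 + 477*A^2 + 240*A^-2 + 27*A^-6
  A^0 * (135*d + 109*d^3 + 8*d^5) = -8*A^10 - 149*A^6 - 542*A^2 - 542*A^-2 - 149*A^-6 - 8*A^-10
  A^-2 * (161*d^2 + 48*d^4 + d^6) = A^10 + 54*A^6 + 368*A^2 + 630*A^-2 + 368*A^-6 + 54*A^-10 + A^-14
  A^-4 * (109*d^3 + 11*d^5) = -11*A^6 - 164*A^2 - 437*A^-2 - 437*A^-6 - 164*A^-10 - 11*A^-14
  A^-6 * (44*d^4 + d^6) = A^6 + 50*A^2 + 191*A^-2 + 284*A^-6 + 191*A^-10 + 50*A^-14 + A^-18
  A^-8 * (10*d^5) = -10*A^2 - 50*A^-2 - 100*A^-6 - 100*A^-10 - 50*A^-14 - 10*A^-18
  A^-10 * (d^6) = A^2 + 6*A^-2 + 15*A^-6 + 20*A^-10 + 15*A^-14 + 6*A^-18 + A^-22
Summing the groups: <K> = 2*A^10 - 3*A^6 + 6*A^2 - 7*A^-2 + 7*A^-6 - 7*A^-10 + 5*A^-14 - 3*A^-18 + A^-22
Normalise by the writhe: (-A^3)^(-w) = (-A^3)^(-6) = A^-18, so f(A) = A^-18 * <K> = 2*A^-8 - 3*A^-12 + 6*A^-16 - 7*A^-20 + 7*A^-24 - 7*A^-28 + 5*A^-32 - 3*A^-36 + A^-40.
Substitute A = t^(-1/4), i.e. A^e → t^(-e/4): V(t) = t^10 - 3*t^9 + 5*t^8 - 7*t^7 + 7*t^6 - 7*t^5 + 6*t^4 - 3*t^3 + 2*t^2

Answer: t^10 - 3*t^9 + 5*t^8 - 7*t^7 + 7*t^6 - 7*t^5 + 6*t^4 - 3*t^3 + 2*t^2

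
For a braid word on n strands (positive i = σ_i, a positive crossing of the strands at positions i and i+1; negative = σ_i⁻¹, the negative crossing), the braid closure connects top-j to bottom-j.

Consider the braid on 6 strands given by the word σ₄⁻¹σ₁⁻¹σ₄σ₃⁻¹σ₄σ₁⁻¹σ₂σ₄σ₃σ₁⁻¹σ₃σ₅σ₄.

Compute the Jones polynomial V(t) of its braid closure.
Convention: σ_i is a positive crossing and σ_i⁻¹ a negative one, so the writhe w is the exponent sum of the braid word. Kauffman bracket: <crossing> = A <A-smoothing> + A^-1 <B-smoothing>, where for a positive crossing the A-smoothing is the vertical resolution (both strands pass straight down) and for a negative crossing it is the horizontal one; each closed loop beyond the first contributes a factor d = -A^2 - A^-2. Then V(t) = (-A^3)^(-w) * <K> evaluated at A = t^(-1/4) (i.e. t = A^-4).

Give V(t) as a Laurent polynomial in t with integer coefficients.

The presented braid s4^-1 s1^-1 s4 s3^-1 s4 s1^-1 s2 s4 s3 s1^-1 s3 s5 s4 on 6 strands reduces by inverse Markov moves (closure unchanged at each step):
  Deconjugate: the word is γ·β·γ⁻¹ with γ = s4^-1 (prefix) and γ⁻¹ = s4 (suffix); strip both.
  Destabilize: the word has the form β·s5 where s5 occurs only as the final letter (β ∈ B_5); drop it and the last strand → 5 strands.
Reduced to β = s1^-1 s4 s3^-1 s4 s1^-1 s2 s4 s3 s1^-1 s3 on 5 strands, 10 crossings.
Compute on β:
Braid: s1^-1 s4 s3^-1 s4 s1^-1 s2 s4 s3 s1^-1 s3 on 5 strands, 10 crossings.
Writhe w = (#positive) - (#negative) = 6 - 4 = 2.
Enumerate smoothing states for the bracket polynomial. There are 2^10 = 1024 states.
Each crossing splits two ways (0=vertical, 1=horizontal). The state's weight is A^(#A-smoothings - #B-smoothings) * d^(loops - 1).
Tabulate the states by total A-exponent and number of loops L (A-exp: L × count):
  A^10: L=5 ×1
  A^8: L=4 ×7, L=6 ×3
  A^6: L=3 ×18, L=5 ×26, L=7 ×1
  A^4: L=2 ×21, L=4 ×85, L=6 ×14
  A^2: L=1 ×9, L=3 ×137, L=5 ×62, L=7 ×2
  A^0: L=2 ×105, L=4 ×132, L=6 ×15
  A^-2: L=1 ×30, L=3 ×132, L=5 ×47, L=7 ×1
  A^-4: L=2 ×49, L=4 ×65, L=6 ×6
  A^-6: L=3 ×31, L=5 ×14
  A^-8: L=4 ×9, L=6 ×1
  A^-10: L=5 ×1
Each group contributes A^e * Σ count * d^(L-1):
Powers of d = -A^2 - A^-2: d^2 = A^4 + 2 + A^-4; d^3 = -A^6 - 3*A^2 - 3*A^-2 - A^-6; d^4 = A^8 + 4*A^4 + 6 + 4*A^-4 + A^-8; d^5 = -A^10 - 5*A^6 - 10*A^2 - 10*A^-2 - 5*A^-6 - A^-10; d^6 = A^12 + 6*A^8 + 15*A^4 + 20 + 15*A^-4 + 6*A^-8 + A^-12.
  A^10 * (d^4) = A^18 + 4*A^14 + 6*A^10 + 4*A^6 + A^2
  A^8 * (7*d^3 + 3*d^5) = -3*A^18 - 22*A^14 - 51*A^10 - 51*A^6 - 22*A^2 - 3*A^-2
  A^6 * (18*d^2 + 26*d^4 + d^6) = A^18 + 32*A^14 + 137*A^10 + 212*A^6 + 137*A^2 + 32*A^-2 + A^-6
  A^4 * (21*d + 85*d^3 + 14*d^5) = -14*A^14 - 155*A^10 - 416*A^6 - 416*A^2 - 155*A^-2 - 14*A^-6
  A^2 * (9 + 137*d^2 + 62*d^4 + 2*d^6) = 2*A^14 + 74*A^10 + 415*A^6 + 695*A^2 + 415*A^-2 + 74*A^-6 + 2*A^-10
  A^0 * (105*d + 132*d^3 + 15*d^5) = -15*A^10 - 207*A^6 - 651*A^2 - 651*A^-2 - 207*A^-6 - 15*A^-10
  A^-2 * (30 + 132*d^2 + 47*d^4 + d^6) = A^10 + 53*A^6 + 335*A^2 + 596*A^-2 + 335*A^-6 + 53*A^-10 + A^-14
  A^-4 * (49*d + 65*d^3 + 6*d^5) = -6*A^6 - 95*A^2 - 304*A^-2 - 304*A^-6 - 95*A^-10 - 6*A^-14
  A^-6 * (31*d^2 + 14*d^4) = 14*A^2 + 87*A^-2 + 146*A^-6 + 87*A^-10 + 14*A^-14
  A^-8 * (9*d^3 + d^5) = -A^2 - 14*A^-2 - 37*A^-6 - 37*A^-10 - 14*A^-14 - A^-18
  A^-10 * (d^4) = A^-2 + 4*A^-6 + 6*A^-10 + 4*A^-14 + A^-18
Summing the groups: <K> = -A^18 + 2*A^14 - 3*A^10 + 4*A^6 - 3*A^2 + 4*A^-2 - 2*A^-6 + A^-10 - A^-14
Normalise by the writhe: (-A^3)^(-w) = (-A^3)^(-2) = A^-6, so f(A) = A^-6 * <K> = -A^12 + 2*A^8 - 3*A^4 + 4 - 3*A^-4 + 4*A^-8 - 2*A^-12 + A^-16 - A^-20.
Substitute A = t^(-1/4), i.e. A^e → t^(-e/4): V(t) = -t^5 + t^4 - 2*t^3 + 4*t^2 - 3*t + 4 - 3*t^-1 + 2*t^-2 - t^-3

Answer: -t^5 + t^4 - 2*t^3 + 4*t^2 - 3*t + 4 - 3*t^-1 + 2*t^-2 - t^-3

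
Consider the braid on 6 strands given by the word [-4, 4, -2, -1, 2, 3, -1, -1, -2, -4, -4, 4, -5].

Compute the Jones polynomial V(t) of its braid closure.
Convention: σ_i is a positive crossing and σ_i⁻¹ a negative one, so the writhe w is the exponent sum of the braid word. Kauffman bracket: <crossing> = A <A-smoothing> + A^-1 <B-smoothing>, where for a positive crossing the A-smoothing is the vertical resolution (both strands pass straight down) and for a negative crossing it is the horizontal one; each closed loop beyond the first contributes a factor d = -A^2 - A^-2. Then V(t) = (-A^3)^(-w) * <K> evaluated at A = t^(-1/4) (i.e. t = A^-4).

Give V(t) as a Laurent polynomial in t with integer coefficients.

t^-1 - t^-2 + 2*t^-3 - t^-4 + t^-5 - t^-6

Derivation:
The presented braid s4^-1 s4 s2^-1 s1^-1 s2 s3 s1^-1 s1^-1 s2^-1 s4^-1 s4^-1 s4 s5^-1 on 6 strands reduces by inverse Markov moves (closure unchanged at each step):
  Destabilize: the word has the form β·s5^-1 where s5^-1 occurs only as the final letter (β ∈ B_5); drop it and the last strand → 5 strands.
  Deconjugate: the word is γ·β·γ⁻¹ with γ = s4^-1 s4 (prefix) and γ⁻¹ = s4^-1 s4 (suffix); strip both.
  Destabilize: the word has the form β·s4^-1 where s4^-1 occurs only as the final letter (β ∈ B_4); drop it and the last strand → 4 strands.
Reduced to β = s2^-1 s1^-1 s2 s3 s1^-1 s1^-1 s2^-1 on 4 strands, 7 crossings.
Compute on β:
Braid: s2^-1 s1^-1 s2 s3 s1^-1 s1^-1 s2^-1 on 4 strands, 7 crossings.
Writhe w = (#positive) - (#negative) = 2 - 5 = -3.
Enumerate smoothing states for the bracket polynomial. There are 2^7 = 128 states.
For each crossing: s=0 is the vertical smoothing, s=1 horizontal. Crossing k contributes A^(sign_k * (1 - 2*s_k)); loop factor d = -A^2 - A^-2.
Tabulate the states by total A-exponent and number of loops L (A-exp: L × count):
  A^7: L=5 ×1
  A^5: L=4 ×7
  A^3: L=3 ×19, L=5 ×2
  A^1: L=2 ×23, L=4 ×12
  A^-1: L=1 ×10, L=3 ×24, L=5 ×1
  A^-3: L=2 ×17, L=4 ×4
  A^-5: L=1 ×3, L=3 ×4
  A^-7: L=2 ×1
Each group contributes A^e * Σ count * d^(L-1):
Powers of d = -A^2 - A^-2: d^2 = A^4 + 2 + A^-4; d^3 = -A^6 - 3*A^2 - 3*A^-2 - A^-6; d^4 = A^8 + 4*A^4 + 6 + 4*A^-4 + A^-8.
  A^7 * (d^4) = A^15 + 4*A^11 + 6*A^7 + 4*A^3 + A^-1
  A^5 * (7*d^3) = -7*A^11 - 21*A^7 - 21*A^3 - 7*A^-1
  A^3 * (19*d^2 + 2*d^4) = 2*A^11 + 27*A^7 + 50*A^3 + 27*A^-1 + 2*A^-5
  A^1 * (23*d + 12*d^3) = -12*A^7 - 59*A^3 - 59*A^-1 - 12*A^-5
  A^-1 * (10 + 24*d^2 + d^4) = A^7 + 28*A^3 + 64*A^-1 + 28*A^-5 + A^-9
  A^-3 * (17*d + 4*d^3) = -4*A^3 - 29*A^-1 - 29*A^-5 - 4*A^-9
  A^-5 * (3 + 4*d^2) = 4*A^-1 + 11*A^-5 + 4*A^-9
  A^-7 * (d) = -A^-5 - A^-9
Summing the groups: <K> = A^15 - A^11 + A^7 - 2*A^3 + A^-1 - A^-5
Normalise by the writhe: (-A^3)^(-w) = (-A^3)^(3) = -A^9, so f(A) = -A^9 * <K> = -A^24 + A^20 - A^16 + 2*A^12 - A^8 + A^4.
Substitute A = t^(-1/4), i.e. A^e → t^(-e/4): V(t) = t^-1 - t^-2 + 2*t^-3 - t^-4 + t^-5 - t^-6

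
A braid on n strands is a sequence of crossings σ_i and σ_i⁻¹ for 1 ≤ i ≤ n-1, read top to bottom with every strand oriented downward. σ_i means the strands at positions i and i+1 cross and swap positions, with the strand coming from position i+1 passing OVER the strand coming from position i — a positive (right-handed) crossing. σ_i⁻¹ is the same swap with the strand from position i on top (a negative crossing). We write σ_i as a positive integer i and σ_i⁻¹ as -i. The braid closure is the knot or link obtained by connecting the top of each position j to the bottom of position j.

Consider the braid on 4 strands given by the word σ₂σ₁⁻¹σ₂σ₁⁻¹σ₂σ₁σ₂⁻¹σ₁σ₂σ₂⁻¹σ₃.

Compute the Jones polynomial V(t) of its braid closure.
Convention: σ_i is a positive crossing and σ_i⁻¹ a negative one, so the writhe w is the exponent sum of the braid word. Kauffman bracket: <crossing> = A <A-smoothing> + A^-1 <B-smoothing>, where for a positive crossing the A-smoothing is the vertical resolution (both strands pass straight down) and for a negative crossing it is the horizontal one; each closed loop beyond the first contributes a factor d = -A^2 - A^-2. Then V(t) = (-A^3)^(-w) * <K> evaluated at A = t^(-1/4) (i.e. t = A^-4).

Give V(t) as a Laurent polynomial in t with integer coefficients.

-t^5 + t^4 - t^3 + 2*t^2 - t + 2 - t^-1

Derivation:
The presented braid s2 s1^-1 s2 s1^-1 s2 s1 s2^-1 s1 s2 s2^-1 s3 on 4 strands reduces by inverse Markov moves (closure unchanged at each step):
  Destabilize: the word has the form β·s3 where s3 occurs only as the final letter (β ∈ B_3); drop it and the last strand → 3 strands.
  Deconjugate: the word is γ·β·γ⁻¹ with γ = s2 (prefix) and γ⁻¹ = s2^-1 (suffix); strip both.
Reduced to β = s1^-1 s2 s1^-1 s2 s1 s2^-1 s1 s2 on 3 strands, 8 crossings.
Compute on β:
Braid: s1^-1 s2 s1^-1 s2 s1 s2^-1 s1 s2 on 3 strands, 8 crossings.
Writhe w = (#positive) - (#negative) = 5 - 3 = 2.
Enumerate smoothing states for the bracket polynomial. There are 2^8 = 256 states.
For each crossing: s=0 is the vertical smoothing, s=1 horizontal. Crossing k contributes A^(sign_k * (1 - 2*s_k)); loop factor d = -A^2 - A^-2.
Tabulate the states by total A-exponent and number of loops L (A-exp: L × count):
  A^8: L=2 ×1
  A^6: L=1 ×3, L=3 ×5
  A^4: L=2 ×22, L=4 ×6
  A^2: L=1 ×18, L=3 ×37, L=5 ×1
  A^0: L=2 ×58, L=4 ×12
  A^-2: L=1 ×24, L=3 ×31, L=5 ×1
  A^-4: L=2 ×23, L=4 ×5
  A^-6: L=3 ×8
  A^-8: L=4 ×1
Each group contributes A^e * Σ count * d^(L-1):
Powers of d = -A^2 - A^-2: d^2 = A^4 + 2 + A^-4; d^3 = -A^6 - 3*A^2 - 3*A^-2 - A^-6; d^4 = A^8 + 4*A^4 + 6 + 4*A^-4 + A^-8.
  A^8 * (d) = -A^10 - A^6
  A^6 * (3 + 5*d^2) = 5*A^10 + 13*A^6 + 5*A^2
  A^4 * (22*d + 6*d^3) = -6*A^10 - 40*A^6 - 40*A^2 - 6*A^-2
  A^2 * (18 + 37*d^2 + d^4) = A^10 + 41*A^6 + 98*A^2 + 41*A^-2 + A^-6
  A^0 * (58*d + 12*d^3) = -12*A^6 - 94*A^2 - 94*A^-2 - 12*A^-6
  A^-2 * (24 + 31*d^2 + d^4) = A^6 + 35*A^2 + 92*A^-2 + 35*A^-6 + A^-10
  A^-4 * (23*d + 5*d^3) = -5*A^2 - 38*A^-2 - 38*A^-6 - 5*A^-10
  A^-6 * (8*d^2) = 8*A^-2 + 16*A^-6 + 8*A^-10
  A^-8 * (d^3) = -A^-2 - 3*A^-6 - 3*A^-10 - A^-14
Summing the groups: <K> = -A^10 + 2*A^6 - A^2 + 2*A^-2 - A^-6 + A^-10 - A^-14
Normalise by the writhe: (-A^3)^(-w) = (-A^3)^(-2) = A^-6, so f(A) = A^-6 * <K> = -A^4 + 2 - A^-4 + 2*A^-8 - A^-12 + A^-16 - A^-20.
Substitute A = t^(-1/4), i.e. A^e → t^(-e/4): V(t) = -t^5 + t^4 - t^3 + 2*t^2 - t + 2 - t^-1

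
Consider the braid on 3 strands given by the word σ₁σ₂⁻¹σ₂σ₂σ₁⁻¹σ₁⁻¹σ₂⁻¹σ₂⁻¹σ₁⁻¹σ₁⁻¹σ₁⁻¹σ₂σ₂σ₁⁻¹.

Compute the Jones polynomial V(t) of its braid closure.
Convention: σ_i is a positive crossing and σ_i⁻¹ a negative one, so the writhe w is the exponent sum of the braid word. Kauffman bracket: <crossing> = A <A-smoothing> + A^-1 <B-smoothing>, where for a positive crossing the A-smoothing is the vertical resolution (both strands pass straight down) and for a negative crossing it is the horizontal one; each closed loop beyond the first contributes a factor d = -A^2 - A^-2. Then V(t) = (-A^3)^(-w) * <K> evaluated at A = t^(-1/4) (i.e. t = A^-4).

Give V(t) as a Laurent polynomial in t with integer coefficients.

The presented braid s1 s2^-1 s2 s2 s1^-1 s1^-1 s2^-1 s2^-1 s1^-1 s1^-1 s1^-1 s2 s2 s1^-1 on 3 strands reduces by inverse Markov moves (closure unchanged at each step):
  Deconjugate: the word is γ·β·γ⁻¹ with γ = s1 s2^-1 (prefix) and γ⁻¹ = s2 s1^-1 (suffix); strip both.
Reduced to β = s2 s2 s1^-1 s1^-1 s2^-1 s2^-1 s1^-1 s1^-1 s1^-1 s2 on 3 strands, 10 crossings.
Compute on β:
Braid: s2 s2 s1^-1 s1^-1 s2^-1 s2^-1 s1^-1 s1^-1 s1^-1 s2 on 3 strands, 10 crossings.
Writhe w = (#positive) - (#negative) = 3 - 7 = -4.
Computing the Kauffman bracket via state sum. There are 2^10 = 1024 states.
Smooth each crossing (0=||, 1=⌣⌢); contribution A^(Σ sign_k(1-2s_k)) * d^(L-1).
Tabulate the states by total A-exponent and number of loops L (A-exp: L × count):
  A^10: L=6 ×1
  A^8: L=5 ×10
  A^6: L=4 ×41, L=6 ×4
  A^4: L=3 ×87, L=5 ×32, L=7 ×1
  A^2: L=2 ×97, L=4 ×100, L=6 ×13
  A^0: L=1 ×46, L=3 ×152, L=5 ×52, L=7 ×2
  A^-2: L=2 ×103, L=4 ×96, L=6 ×11
  A^-4: L=1 ×15, L=3 ×79, L=5 ×26
  A^-6: L=2 ×18, L=4 ×26, L=6 ×1
  A^-8: L=3 ×8, L=5 ×2
  A^-10: L=4 ×1
Each group contributes A^e * Σ count * d^(L-1):
Powers of d = -A^2 - A^-2: d^2 = A^4 + 2 + A^-4; d^3 = -A^6 - 3*A^2 - 3*A^-2 - A^-6; d^4 = A^8 + 4*A^4 + 6 + 4*A^-4 + A^-8; d^5 = -A^10 - 5*A^6 - 10*A^2 - 10*A^-2 - 5*A^-6 - A^-10; d^6 = A^12 + 6*A^8 + 15*A^4 + 20 + 15*A^-4 + 6*A^-8 + A^-12.
  A^10 * (d^5) = -A^20 - 5*A^16 - 10*A^12 - 10*A^8 - 5*A^4 - 1
  A^8 * (10*d^4) = 10*A^16 + 40*A^12 + 60*A^8 + 40*A^4 + 10
  A^6 * (41*d^3 + 4*d^5) = -4*A^16 - 61*A^12 - 163*A^8 - 163*A^4 - 61 - 4*A^-4
  A^4 * (87*d^2 + 32*d^4 + d^6) = A^16 + 38*A^12 + 230*A^8 + 386*A^4 + 230 + 38*A^-4 + A^-8
  A^2 * (97*d + 100*d^3 + 13*d^5) = -13*A^12 - 165*A^8 - 527*A^4 - 527 - 165*A^-4 - 13*A^-8
  A^0 * (46 + 152*d^2 + 52*d^4 + 2*d^6) = 2*A^12 + 64*A^8 + 390*A^4 + 702 + 390*A^-4 + 64*A^-8 + 2*A^-12
  A^-2 * (103*d + 96*d^3 + 11*d^5) = -11*A^8 - 151*A^4 - 501 - 501*A^-4 - 151*A^-8 - 11*A^-12
  A^-4 * (15 + 79*d^2 + 26*d^4) = 26*A^4 + 183 + 329*A^-4 + 183*A^-8 + 26*A^-12
  A^-6 * (18*d + 26*d^3 + d^5) = -A^4 - 31 - 106*A^-4 - 106*A^-8 - 31*A^-12 - A^-16
  A^-8 * (8*d^2 + 2*d^4) = 2 + 16*A^-4 + 28*A^-8 + 16*A^-12 + 2*A^-16
  A^-10 * (d^3) = -A^-4 - 3*A^-8 - 3*A^-12 - A^-16
Summing the groups: <K> = -A^20 + 2*A^16 - 4*A^12 + 5*A^8 - 5*A^4 + 6 - 4*A^-4 + 3*A^-8 - A^-12
Normalise by the writhe: (-A^3)^(-w) = (-A^3)^(4) = A^12, so f(A) = A^12 * <K> = -A^32 + 2*A^28 - 4*A^24 + 5*A^20 - 5*A^16 + 6*A^12 - 4*A^8 + 3*A^4 - 1.
Substitute A = t^(-1/4), i.e. A^e → t^(-e/4): V(t) = -1 + 3*t^-1 - 4*t^-2 + 6*t^-3 - 5*t^-4 + 5*t^-5 - 4*t^-6 + 2*t^-7 - t^-8

Answer: -1 + 3*t^-1 - 4*t^-2 + 6*t^-3 - 5*t^-4 + 5*t^-5 - 4*t^-6 + 2*t^-7 - t^-8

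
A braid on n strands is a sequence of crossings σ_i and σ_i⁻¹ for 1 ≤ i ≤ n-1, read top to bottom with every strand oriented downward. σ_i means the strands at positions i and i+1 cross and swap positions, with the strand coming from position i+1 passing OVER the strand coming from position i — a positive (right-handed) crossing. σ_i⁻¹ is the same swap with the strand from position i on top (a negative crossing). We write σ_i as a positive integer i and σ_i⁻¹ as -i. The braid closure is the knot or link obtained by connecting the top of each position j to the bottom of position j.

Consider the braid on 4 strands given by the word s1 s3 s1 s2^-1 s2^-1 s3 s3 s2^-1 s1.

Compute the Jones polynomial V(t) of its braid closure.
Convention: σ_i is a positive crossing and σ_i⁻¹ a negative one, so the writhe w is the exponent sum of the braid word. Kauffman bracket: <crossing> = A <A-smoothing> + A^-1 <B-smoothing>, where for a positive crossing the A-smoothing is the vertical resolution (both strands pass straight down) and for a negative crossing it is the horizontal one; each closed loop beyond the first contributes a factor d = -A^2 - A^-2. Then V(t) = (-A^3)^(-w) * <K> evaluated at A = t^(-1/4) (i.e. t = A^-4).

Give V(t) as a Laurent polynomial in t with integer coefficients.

t^7 - 3*t^6 + 4*t^5 - 6*t^4 + 7*t^3 - 6*t^2 + 6*t - 3 + 2*t^-1 - t^-2

Derivation:
Braid: s1 s3 s1 s2^-1 s2^-1 s3 s3 s2^-1 s1 on 4 strands, 9 crossings.
Writhe w = (#positive) - (#negative) = 6 - 3 = 3.
Enumerate smoothing states for the bracket polynomial. There are 2^9 = 512 states.
Smooth each crossing (0=||, 1=⌣⌢); contribution A^(Σ sign_k(1-2s_k)) * d^(L-1).
Tabulate the states by total A-exponent and number of loops L (A-exp: L × count):
  A^9: L=5 ×1
  A^7: L=4 ×9
  A^5: L=3 ×32, L=5 ×4
  A^3: L=2 ×55, L=4 ×28, L=6 ×1
  A^1: L=1 ×39, L=3 ×77, L=5 ×10
  A^-1: L=2 ×81, L=4 ×44, L=6 ×1
  A^-3: L=3 ×73, L=5 ×11
  A^-5: L=4 ×35, L=6 ×1
  A^-7: L=5 ×9
  A^-9: L=6 ×1
Each group contributes A^e * Σ count * d^(L-1):
Powers of d = -A^2 - A^-2: d^2 = A^4 + 2 + A^-4; d^3 = -A^6 - 3*A^2 - 3*A^-2 - A^-6; d^4 = A^8 + 4*A^4 + 6 + 4*A^-4 + A^-8; d^5 = -A^10 - 5*A^6 - 10*A^2 - 10*A^-2 - 5*A^-6 - A^-10.
  A^9 * (d^4) = A^17 + 4*A^13 + 6*A^9 + 4*A^5 + A
  A^7 * (9*d^3) = -9*A^13 - 27*A^9 - 27*A^5 - 9*A
  A^5 * (32*d^2 + 4*d^4) = 4*A^13 + 48*A^9 + 88*A^5 + 48*A + 4*A^-3
  A^3 * (55*d + 28*d^3 + d^5) = -A^13 - 33*A^9 - 149*A^5 - 149*A - 33*A^-3 - A^-7
  A^1 * (39 + 77*d^2 + 10*d^4) = 10*A^9 + 117*A^5 + 253*A + 117*A^-3 + 10*A^-7
  A^-1 * (81*d + 44*d^3 + d^5) = -A^9 - 49*A^5 - 223*A - 223*A^-3 - 49*A^-7 - A^-11
  A^-3 * (73*d^2 + 11*d^4) = 11*A^5 + 117*A + 212*A^-3 + 117*A^-7 + 11*A^-11
  A^-5 * (35*d^3 + d^5) = -A^5 - 40*A - 115*A^-3 - 115*A^-7 - 40*A^-11 - A^-15
  A^-7 * (9*d^4) = 9*A + 36*A^-3 + 54*A^-7 + 36*A^-11 + 9*A^-15
  A^-9 * (d^5) = -A - 5*A^-3 - 10*A^-7 - 10*A^-11 - 5*A^-15 - A^-19
Summing the groups: <K> = A^17 - 2*A^13 + 3*A^9 - 6*A^5 + 6*A - 7*A^-3 + 6*A^-7 - 4*A^-11 + 3*A^-15 - A^-19
Normalise by the writhe: (-A^3)^(-w) = (-A^3)^(-3) = -A^-9, so f(A) = -A^-9 * <K> = -A^8 + 2*A^4 - 3 + 6*A^-4 - 6*A^-8 + 7*A^-12 - 6*A^-16 + 4*A^-20 - 3*A^-24 + A^-28.
Substitute A = t^(-1/4), i.e. A^e → t^(-e/4): V(t) = t^7 - 3*t^6 + 4*t^5 - 6*t^4 + 7*t^3 - 6*t^2 + 6*t - 3 + 2*t^-1 - t^-2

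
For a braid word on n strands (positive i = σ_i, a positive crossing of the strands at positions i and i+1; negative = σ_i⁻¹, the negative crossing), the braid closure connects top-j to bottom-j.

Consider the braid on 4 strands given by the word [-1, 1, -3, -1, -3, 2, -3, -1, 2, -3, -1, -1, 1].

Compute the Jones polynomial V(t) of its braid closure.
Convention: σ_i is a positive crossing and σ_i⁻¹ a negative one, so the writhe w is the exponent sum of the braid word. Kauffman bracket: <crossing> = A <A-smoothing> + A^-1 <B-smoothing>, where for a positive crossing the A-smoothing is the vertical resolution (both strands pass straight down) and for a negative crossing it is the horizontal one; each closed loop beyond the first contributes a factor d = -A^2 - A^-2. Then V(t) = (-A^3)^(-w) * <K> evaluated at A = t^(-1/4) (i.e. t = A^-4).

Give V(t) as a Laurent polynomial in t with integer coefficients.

The presented braid s1^-1 s1 s3^-1 s1^-1 s3^-1 s2 s3^-1 s1^-1 s2 s3^-1 s1^-1 s1^-1 s1 on 4 strands reduces by inverse Markov moves (closure unchanged at each step):
  Deconjugate: the word is γ·β·γ⁻¹ with γ = s1^-1 s1 (prefix) and γ⁻¹ = s1^-1 s1 (suffix); strip both.
Reduced to β = s3^-1 s1^-1 s3^-1 s2 s3^-1 s1^-1 s2 s3^-1 s1^-1 on 4 strands, 9 crossings.
Compute on β:
Braid: s3^-1 s1^-1 s3^-1 s2 s3^-1 s1^-1 s2 s3^-1 s1^-1 on 4 strands, 9 crossings.
Writhe w = (#positive) - (#negative) = 2 - 7 = -5.
Enumerate smoothing states for the bracket polynomial. There are 2^9 = 512 states.
Smooth each crossing (0=||, 1=⌣⌢); contribution A^(Σ sign_k(1-2s_k)) * d^(L-1).
Tabulate the states by total A-exponent and number of loops L (A-exp: L × count):
  A^9: L=7 ×1
  A^7: L=6 ×9
  A^5: L=5 ×36
  A^3: L=4 ×83, L=6 ×1
  A^1: L=3 ×118, L=5 ×8
  A^-1: L=2 ×100, L=4 ×26
  A^-3: L=1 ×41, L=3 ×42, L=5 ×1
  A^-5: L=2 ×31, L=4 ×5
  A^-7: L=3 ×9
  A^-9: L=4 ×1
Each group contributes A^e * Σ count * d^(L-1):
Powers of d = -A^2 - A^-2: d^2 = A^4 + 2 + A^-4; d^3 = -A^6 - 3*A^2 - 3*A^-2 - A^-6; d^4 = A^8 + 4*A^4 + 6 + 4*A^-4 + A^-8; d^5 = -A^10 - 5*A^6 - 10*A^2 - 10*A^-2 - 5*A^-6 - A^-10; d^6 = A^12 + 6*A^8 + 15*A^4 + 20 + 15*A^-4 + 6*A^-8 + A^-12.
  A^9 * (d^6) = A^21 + 6*A^17 + 15*A^13 + 20*A^9 + 15*A^5 + 6*A + A^-3
  A^7 * (9*d^5) = -9*A^17 - 45*A^13 - 90*A^9 - 90*A^5 - 45*A - 9*A^-3
  A^5 * (36*d^4) = 36*A^13 + 144*A^9 + 216*A^5 + 144*A + 36*A^-3
  A^3 * (83*d^3 + d^5) = -A^13 - 88*A^9 - 259*A^5 - 259*A - 88*A^-3 - A^-7
  A^1 * (118*d^2 + 8*d^4) = 8*A^9 + 150*A^5 + 284*A + 150*A^-3 + 8*A^-7
  A^-1 * (100*d + 26*d^3) = -26*A^5 - 178*A - 178*A^-3 - 26*A^-7
  A^-3 * (41 + 42*d^2 + d^4) = A^5 + 46*A + 131*A^-3 + 46*A^-7 + A^-11
  A^-5 * (31*d + 5*d^3) = -5*A - 46*A^-3 - 46*A^-7 - 5*A^-11
  A^-7 * (9*d^2) = 9*A^-3 + 18*A^-7 + 9*A^-11
  A^-9 * (d^3) = -A^-3 - 3*A^-7 - 3*A^-11 - A^-15
Summing the groups: <K> = A^21 - 3*A^17 + 5*A^13 - 6*A^9 + 7*A^5 - 7*A + 5*A^-3 - 4*A^-7 + 2*A^-11 - A^-15
Normalise by the writhe: (-A^3)^(-w) = (-A^3)^(5) = -A^15, so f(A) = -A^15 * <K> = -A^36 + 3*A^32 - 5*A^28 + 6*A^24 - 7*A^20 + 7*A^16 - 5*A^12 + 4*A^8 - 2*A^4 + 1.
Substitute A = t^(-1/4), i.e. A^e → t^(-e/4): V(t) = 1 - 2*t^-1 + 4*t^-2 - 5*t^-3 + 7*t^-4 - 7*t^-5 + 6*t^-6 - 5*t^-7 + 3*t^-8 - t^-9

Answer: 1 - 2*t^-1 + 4*t^-2 - 5*t^-3 + 7*t^-4 - 7*t^-5 + 6*t^-6 - 5*t^-7 + 3*t^-8 - t^-9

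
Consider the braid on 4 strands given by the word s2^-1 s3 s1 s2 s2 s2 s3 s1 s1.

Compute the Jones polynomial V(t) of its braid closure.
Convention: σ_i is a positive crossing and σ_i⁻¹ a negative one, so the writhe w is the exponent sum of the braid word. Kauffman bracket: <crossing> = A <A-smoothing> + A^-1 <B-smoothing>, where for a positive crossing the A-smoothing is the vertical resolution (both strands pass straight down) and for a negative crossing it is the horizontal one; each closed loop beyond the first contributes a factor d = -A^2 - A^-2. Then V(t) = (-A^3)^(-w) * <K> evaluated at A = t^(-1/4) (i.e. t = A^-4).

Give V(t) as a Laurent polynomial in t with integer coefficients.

t^10 - 3*t^9 + 4*t^8 - 6*t^7 + 6*t^6 - 5*t^5 + 5*t^4 - 2*t^3 + t^2

Derivation:
Braid: s2^-1 s3 s1 s2 s2 s2 s3 s1 s1 on 4 strands, 9 crossings.
Writhe w = (#positive) - (#negative) = 8 - 1 = 7.
State-sum expansion of <K>. There are 2^9 = 512 states.
Smooth each crossing (0=||, 1=⌣⌢); contribution A^(Σ sign_k(1-2s_k)) * d^(L-1).
Tabulate the states by total A-exponent and number of loops L (A-exp: L × count):
  A^9: L=3 ×1
  A^7: L=2 ×5, L=4 ×4
  A^5: L=1 ×6, L=3 ×27, L=5 ×3
  A^3: L=2 ×57, L=4 ×26, L=6 ×1
  A^1: L=1 ×39, L=3 ×77, L=5 ×10
  A^-1: L=2 ×81, L=4 ×44, L=6 ×1
  A^-3: L=3 ×73, L=5 ×11
  A^-5: L=4 ×35, L=6 ×1
  A^-7: L=5 ×9
  A^-9: L=6 ×1
Each group contributes A^e * Σ count * d^(L-1):
Powers of d = -A^2 - A^-2: d^2 = A^4 + 2 + A^-4; d^3 = -A^6 - 3*A^2 - 3*A^-2 - A^-6; d^4 = A^8 + 4*A^4 + 6 + 4*A^-4 + A^-8; d^5 = -A^10 - 5*A^6 - 10*A^2 - 10*A^-2 - 5*A^-6 - A^-10.
  A^9 * (d^2) = A^13 + 2*A^9 + A^5
  A^7 * (5*d + 4*d^3) = -4*A^13 - 17*A^9 - 17*A^5 - 4*A
  A^5 * (6 + 27*d^2 + 3*d^4) = 3*A^13 + 39*A^9 + 78*A^5 + 39*A + 3*A^-3
  A^3 * (57*d + 26*d^3 + d^5) = -A^13 - 31*A^9 - 145*A^5 - 145*A - 31*A^-3 - A^-7
  A^1 * (39 + 77*d^2 + 10*d^4) = 10*A^9 + 117*A^5 + 253*A + 117*A^-3 + 10*A^-7
  A^-1 * (81*d + 44*d^3 + d^5) = -A^9 - 49*A^5 - 223*A - 223*A^-3 - 49*A^-7 - A^-11
  A^-3 * (73*d^2 + 11*d^4) = 11*A^5 + 117*A + 212*A^-3 + 117*A^-7 + 11*A^-11
  A^-5 * (35*d^3 + d^5) = -A^5 - 40*A - 115*A^-3 - 115*A^-7 - 40*A^-11 - A^-15
  A^-7 * (9*d^4) = 9*A + 36*A^-3 + 54*A^-7 + 36*A^-11 + 9*A^-15
  A^-9 * (d^5) = -A - 5*A^-3 - 10*A^-7 - 10*A^-11 - 5*A^-15 - A^-19
Summing the groups: <K> = -A^13 + 2*A^9 - 5*A^5 + 5*A - 6*A^-3 + 6*A^-7 - 4*A^-11 + 3*A^-15 - A^-19
Normalise by the writhe: (-A^3)^(-w) = (-A^3)^(-7) = -A^-21, so f(A) = -A^-21 * <K> = A^-8 - 2*A^-12 + 5*A^-16 - 5*A^-20 + 6*A^-24 - 6*A^-28 + 4*A^-32 - 3*A^-36 + A^-40.
Substitute A = t^(-1/4), i.e. A^e → t^(-e/4): V(t) = t^10 - 3*t^9 + 4*t^8 - 6*t^7 + 6*t^6 - 5*t^5 + 5*t^4 - 2*t^3 + t^2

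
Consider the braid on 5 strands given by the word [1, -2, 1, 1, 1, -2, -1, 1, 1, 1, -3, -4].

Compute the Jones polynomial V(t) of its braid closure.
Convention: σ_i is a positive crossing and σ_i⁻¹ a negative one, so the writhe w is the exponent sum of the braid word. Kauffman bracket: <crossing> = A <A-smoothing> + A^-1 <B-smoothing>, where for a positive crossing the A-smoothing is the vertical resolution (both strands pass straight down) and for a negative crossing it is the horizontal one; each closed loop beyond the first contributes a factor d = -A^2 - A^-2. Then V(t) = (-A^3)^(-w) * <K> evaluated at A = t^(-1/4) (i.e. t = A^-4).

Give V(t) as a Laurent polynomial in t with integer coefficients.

The presented braid s1 s2^-1 s1 s1 s1 s2^-1 s1^-1 s1 s1 s1 s3^-1 s4^-1 on 5 strands reduces by inverse Markov moves (closure unchanged at each step):
  Destabilize: the word has the form β·s4^-1 where s4^-1 occurs only as the final letter (β ∈ B_4); drop it and the last strand → 4 strands.
  Destabilize: the word has the form β·s3^-1 where s3^-1 occurs only as the final letter (β ∈ B_3); drop it and the last strand → 3 strands.
Reduced to β = s1 s2^-1 s1 s1 s1 s2^-1 s1^-1 s1 s1 s1 on 3 strands, 10 crossings.
Compute on β:
First cancel adjacent σ_i σ_i⁻¹ pairs (Reidemeister II — same braid, same closure): s1 s2^-1 s1 s1 s1 s2^-1 s1^-1 s1 s1 s1 → s1 s2^-1 s1 s1 s1 s2^-1 s1 s1.
Braid: s1 s2^-1 s1 s1 s1 s2^-1 s1 s1 on 3 strands, 8 crossings.
Writhe w = (#positive) - (#negative) = 6 - 2 = 4.
Computing the Kauffman bracket via state sum. There are 2^8 = 256 states.
For each crossing: s=0 is the vertical smoothing, s=1 horizontal. Crossing k contributes A^(sign_k * (1 - 2*s_k)); loop factor d = -A^2 - A^-2.
Tabulate the states by total A-exponent and number of loops L (A-exp: L × count):
  A^8: L=3 ×1
  A^6: L=2 ×8
  A^4: L=1 ×21, L=3 ×7
  A^2: L=2 ×54, L=4 ×2
  A^0: L=3 ×70
  A^-2: L=4 ×56
  A^-4: L=5 ×28
  A^-6: L=6 ×8
  A^-8: L=7 ×1
Each group contributes A^e * Σ count * d^(L-1):
Powers of d = -A^2 - A^-2: d^2 = A^4 + 2 + A^-4; d^3 = -A^6 - 3*A^2 - 3*A^-2 - A^-6; d^4 = A^8 + 4*A^4 + 6 + 4*A^-4 + A^-8; d^5 = -A^10 - 5*A^6 - 10*A^2 - 10*A^-2 - 5*A^-6 - A^-10; d^6 = A^12 + 6*A^8 + 15*A^4 + 20 + 15*A^-4 + 6*A^-8 + A^-12.
  A^8 * (d^2) = A^12 + 2*A^8 + A^4
  A^6 * (8*d) = -8*A^8 - 8*A^4
  A^4 * (21 + 7*d^2) = 7*A^8 + 35*A^4 + 7
  A^2 * (54*d + 2*d^3) = -2*A^8 - 60*A^4 - 60 - 2*A^-4
  A^0 * (70*d^2) = 70*A^4 + 140 + 70*A^-4
  A^-2 * (56*d^3) = -56*A^4 - 168 - 168*A^-4 - 56*A^-8
  A^-4 * (28*d^4) = 28*A^4 + 112 + 168*A^-4 + 112*A^-8 + 28*A^-12
  A^-6 * (8*d^5) = -8*A^4 - 40 - 80*A^-4 - 80*A^-8 - 40*A^-12 - 8*A^-16
  A^-8 * (d^6) = A^4 + 6 + 15*A^-4 + 20*A^-8 + 15*A^-12 + 6*A^-16 + A^-20
Summing the groups: <K> = A^12 - A^8 + 3*A^4 - 3 + 3*A^-4 - 4*A^-8 + 3*A^-12 - 2*A^-16 + A^-20
Normalise by the writhe: (-A^3)^(-w) = (-A^3)^(-4) = A^-12, so f(A) = A^-12 * <K> = 1 - A^-4 + 3*A^-8 - 3*A^-12 + 3*A^-16 - 4*A^-20 + 3*A^-24 - 2*A^-28 + A^-32.
Substitute A = t^(-1/4), i.e. A^e → t^(-e/4): V(t) = t^8 - 2*t^7 + 3*t^6 - 4*t^5 + 3*t^4 - 3*t^3 + 3*t^2 - t + 1

Answer: t^8 - 2*t^7 + 3*t^6 - 4*t^5 + 3*t^4 - 3*t^3 + 3*t^2 - t + 1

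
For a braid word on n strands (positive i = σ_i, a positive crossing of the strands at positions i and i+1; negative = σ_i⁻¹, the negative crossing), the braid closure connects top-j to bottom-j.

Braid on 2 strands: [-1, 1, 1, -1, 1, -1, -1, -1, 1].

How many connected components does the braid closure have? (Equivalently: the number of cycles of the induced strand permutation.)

Track the strand permutation on 2 strands, starting from identity.
  step 1: s1^-1 swaps positions 1,2 -> [2 1]
  step 2: s1 swaps positions 1,2 -> [1 2]
  step 3: s1 swaps positions 1,2 -> [2 1]
  step 4: s1^-1 swaps positions 1,2 -> [1 2]
  step 5: s1 swaps positions 1,2 -> [2 1]
  step 6: s1^-1 swaps positions 1,2 -> [1 2]
  step 7: s1^-1 swaps positions 1,2 -> [2 1]
  step 8: s1^-1 swaps positions 1,2 -> [1 2]
  step 9: s1 swaps positions 1,2 -> [2 1]
Final permutation (position -> original strand): [2 1]
Closure components = cycle count of this permutation = 1.

Answer: 1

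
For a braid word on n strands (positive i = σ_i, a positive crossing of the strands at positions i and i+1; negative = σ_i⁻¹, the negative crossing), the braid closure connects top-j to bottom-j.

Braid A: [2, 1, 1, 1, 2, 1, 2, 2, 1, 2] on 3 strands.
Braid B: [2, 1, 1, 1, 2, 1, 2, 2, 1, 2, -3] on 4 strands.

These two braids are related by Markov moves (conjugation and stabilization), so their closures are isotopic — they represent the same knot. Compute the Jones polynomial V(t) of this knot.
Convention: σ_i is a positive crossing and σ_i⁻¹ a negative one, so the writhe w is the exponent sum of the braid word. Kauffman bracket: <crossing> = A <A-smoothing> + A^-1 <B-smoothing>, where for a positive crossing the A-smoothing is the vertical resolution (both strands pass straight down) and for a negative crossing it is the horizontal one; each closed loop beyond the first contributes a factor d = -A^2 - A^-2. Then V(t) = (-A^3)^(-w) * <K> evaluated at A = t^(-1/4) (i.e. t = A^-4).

Markov-equivalent braids have isotopic closures, hence identical knot invariants. Strip the Markov moves from each word to reach a common short braid β, then compute V(t) once on β.
Braid A: s2 s1 s1 s1 s2 s1 s2 s2 s1 s2 on 3 strands has no conjugating prefix/suffix or stabilization to strip; take β = s2 s1 s1 s1 s2 s1 s2 s2 s1 s2.
Braid B: s2 s1 s1 s1 s2 s1 s2 s2 s1 s2 s3^-1 on 4 strands reduces by inverse Markov moves (closure unchanged at each step):
  Destabilize: the word has the form β·s3^-1 where s3^-1 occurs only as the final letter (β ∈ B_3); drop it and the last strand → 3 strands.
Reduced to β = s2 s1 s1 s1 s2 s1 s2 s2 s1 s2 on 3 strands, 10 crossings.
Both give the same β = s2 s1 s1 s1 s2 s1 s2 s2 s1 s2 on 3 strands, so one state sum suffices:
Braid: s2 s1 s1 s1 s2 s1 s2 s2 s1 s2 on 3 strands, 10 crossings.
Writhe w = (#positive) - (#negative) = 10 - 0 = 10.
Computing the Kauffman bracket via state sum. There are 2^10 = 1024 states.
For each crossing: s=0 is the vertical smoothing, s=1 horizontal. Crossing k contributes A^(sign_k * (1 - 2*s_k)); loop factor d = -A^2 - A^-2.
Tabulate the states by total A-exponent and number of loops L (A-exp: L × count):
  A^10: L=3 ×1
  A^8: L=2 ×10
  A^6: L=1 ×25, L=3 ×20
  A^4: L=2 ×100, L=4 ×20
  A^2: L=1 ×36, L=3 ×164, L=5 ×10
  A^0: L=2 ×108, L=4 ×142, L=6 ×2
  A^-2: L=1 ×12, L=3 ×129, L=5 ×69
  A^-4: L=2 ×24, L=4 ×78, L=6 ×18
  A^-6: L=3 ×19, L=5 ×24, L=7 ×2
  A^-8: L=4 ×7, L=6 ×3
  A^-10: L=5 ×1
Each group contributes A^e * Σ count * d^(L-1):
Powers of d = -A^2 - A^-2: d^2 = A^4 + 2 + A^-4; d^3 = -A^6 - 3*A^2 - 3*A^-2 - A^-6; d^4 = A^8 + 4*A^4 + 6 + 4*A^-4 + A^-8; d^5 = -A^10 - 5*A^6 - 10*A^2 - 10*A^-2 - 5*A^-6 - A^-10; d^6 = A^12 + 6*A^8 + 15*A^4 + 20 + 15*A^-4 + 6*A^-8 + A^-12.
  A^10 * (d^2) = A^14 + 2*A^10 + A^6
  A^8 * (10*d) = -10*A^10 - 10*A^6
  A^6 * (25 + 20*d^2) = 20*A^10 + 65*A^6 + 20*A^2
  A^4 * (100*d + 20*d^3) = -20*A^10 - 160*A^6 - 160*A^2 - 20*A^-2
  A^2 * (36 + 164*d^2 + 10*d^4) = 10*A^10 + 204*A^6 + 424*A^2 + 204*A^-2 + 10*A^-6
  A^0 * (108*d + 142*d^3 + 2*d^5) = -2*A^10 - 152*A^6 - 554*A^2 - 554*A^-2 - 152*A^-6 - 2*A^-10
  A^-2 * (12 + 129*d^2 + 69*d^4) = 69*A^6 + 405*A^2 + 684*A^-2 + 405*A^-6 + 69*A^-10
  A^-4 * (24*d + 78*d^3 + 18*d^5) = -18*A^6 - 168*A^2 - 438*A^-2 - 438*A^-6 - 168*A^-10 - 18*A^-14
  A^-6 * (19*d^2 + 24*d^4 + 2*d^6) = 2*A^6 + 36*A^2 + 145*A^-2 + 222*A^-6 + 145*A^-10 + 36*A^-14 + 2*A^-18
  A^-8 * (7*d^3 + 3*d^5) = -3*A^2 - 22*A^-2 - 51*A^-6 - 51*A^-10 - 22*A^-14 - 3*A^-18
  A^-10 * (d^4) = A^-2 + 4*A^-6 + 6*A^-10 + 4*A^-14 + A^-18
Summing the groups: <K> = A^14 + A^6 - A^-10
Normalise by the writhe: (-A^3)^(-w) = (-A^3)^(-10) = A^-30, so f(A) = A^-30 * <K> = A^-16 + A^-24 - A^-40.
Substitute A = t^(-1/4), i.e. A^e → t^(-e/4): V(t) = -t^10 + t^6 + t^4

Answer: -t^10 + t^6 + t^4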